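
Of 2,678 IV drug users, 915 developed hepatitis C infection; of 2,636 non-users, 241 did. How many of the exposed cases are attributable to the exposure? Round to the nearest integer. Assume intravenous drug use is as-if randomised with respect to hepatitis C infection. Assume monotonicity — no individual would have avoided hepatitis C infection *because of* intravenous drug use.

p₁ = P(outcome | exposed) = 915/2678 = 0.34167
p₀ = P(outcome | unexposed) = 241/2636 = 0.091426
PN = (p₁ − p₀)/p₁ = (0.34167 − 0.091426) / 0.34167 ≈ 0.73242.
Attributable cases ≈ PN × (exposed cases) = 0.73242 × 915 ≈ 670.16.

about 670 cases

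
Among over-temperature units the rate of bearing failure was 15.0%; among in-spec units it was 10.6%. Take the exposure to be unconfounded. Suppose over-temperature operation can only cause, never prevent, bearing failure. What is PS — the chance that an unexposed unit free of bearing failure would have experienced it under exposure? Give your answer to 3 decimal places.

p₁ = 0.15, p₀ = 0.106.
Under exogeneity and monotonicity, PS = (p₁ − p₀) / (1 − p₀).
PS = (0.15 − 0.106) / (1 − 0.106) = 0.044 / 0.894 ≈ 0.0492

PS ≈ 0.049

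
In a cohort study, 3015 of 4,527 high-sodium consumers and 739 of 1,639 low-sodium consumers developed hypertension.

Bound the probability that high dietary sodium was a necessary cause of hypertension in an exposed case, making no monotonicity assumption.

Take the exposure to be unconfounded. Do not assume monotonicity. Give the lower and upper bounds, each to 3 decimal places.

0.323 ≤ PN ≤ 0.824

p₁ = P(outcome | exposed) = 3015/4527 = 0.666
p₀ = P(outcome | unexposed) = 739/1639 = 0.45088
Under exogeneity alone the bounds on PN are max{0,(p₁−p₀)/p₁} ≤ PN ≤ min{1,(1−p₀)/p₁}.
  lower = (p₁ − p₀)/p₁ = 0.21512 / 0.666 ≈ 0.3230
  upper = min{1, (1 − p₀)/p₁} = 0.54912 / 0.666 ≈ 0.8245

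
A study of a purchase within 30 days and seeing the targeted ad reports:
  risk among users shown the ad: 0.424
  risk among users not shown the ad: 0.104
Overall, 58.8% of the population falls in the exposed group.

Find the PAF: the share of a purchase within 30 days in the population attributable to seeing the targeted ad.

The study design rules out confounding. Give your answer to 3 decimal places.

Let p₁ = 0.424, p₀ = 0.104.
Overall risk P(Y=1) = π·p₁ + (1−π)·p₀ = 0.588×0.424 + 0.412×0.104 = 0.29216.
Under exogeneity, PAF = [P(Y=1) − p₀] / P(Y=1).
PAF = (0.29216 − 0.104) / 0.29216 ≈ 0.6440

PAF ≈ 0.644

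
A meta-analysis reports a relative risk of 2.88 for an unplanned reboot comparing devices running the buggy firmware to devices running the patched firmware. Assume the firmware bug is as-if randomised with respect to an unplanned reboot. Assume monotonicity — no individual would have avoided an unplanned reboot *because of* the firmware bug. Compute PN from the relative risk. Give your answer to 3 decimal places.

Under exogeneity and monotonicity, PN = (RR − 1) / RR = 1 − 1/RR.
PN = (2.88 − 1) / 2.88 = 1.88 / 2.88 ≈ 0.6528

PN ≈ 0.653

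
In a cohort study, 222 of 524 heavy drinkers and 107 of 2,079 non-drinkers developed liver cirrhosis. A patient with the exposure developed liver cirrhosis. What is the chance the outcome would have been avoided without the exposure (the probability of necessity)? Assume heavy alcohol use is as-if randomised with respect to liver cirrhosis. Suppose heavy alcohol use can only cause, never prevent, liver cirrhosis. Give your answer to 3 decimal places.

PN ≈ 0.879

p₁ = P(outcome | exposed) = 222/524 = 0.42366
p₀ = P(outcome | unexposed) = 107/2079 = 0.051467
Under exogeneity and monotonicity, PN = (p₁ − p₀) / p₁.
PN = (0.42366 − 0.051467) / 0.42366 = 0.3722 / 0.42366 ≈ 0.8785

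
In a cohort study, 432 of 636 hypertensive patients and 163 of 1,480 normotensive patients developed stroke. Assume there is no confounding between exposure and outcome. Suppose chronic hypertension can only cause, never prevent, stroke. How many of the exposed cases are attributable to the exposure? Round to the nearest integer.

p₁ = P(outcome | exposed) = 432/636 = 0.67925
p₀ = P(outcome | unexposed) = 163/1480 = 0.11014
PN = (p₁ − p₀)/p₁ = (0.67925 − 0.11014) / 0.67925 ≈ 0.83786.
Attributable cases ≈ PN × (exposed cases) = 0.83786 × 432 ≈ 361.95.

about 362 cases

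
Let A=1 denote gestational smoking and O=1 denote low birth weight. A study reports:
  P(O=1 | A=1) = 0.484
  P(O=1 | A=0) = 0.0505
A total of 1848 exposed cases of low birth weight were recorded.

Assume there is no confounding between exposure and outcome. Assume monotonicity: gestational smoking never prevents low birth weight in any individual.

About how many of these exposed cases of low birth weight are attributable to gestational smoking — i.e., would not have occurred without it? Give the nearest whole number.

Let p₁ = 0.484, p₀ = 0.0505.
PN = (p₁ − p₀)/p₁ = (0.484 − 0.0505) / 0.484 ≈ 0.89566.
Attributable cases ≈ PN × (exposed cases) = 0.89566 × 1848 ≈ 1655.18.

about 1655 cases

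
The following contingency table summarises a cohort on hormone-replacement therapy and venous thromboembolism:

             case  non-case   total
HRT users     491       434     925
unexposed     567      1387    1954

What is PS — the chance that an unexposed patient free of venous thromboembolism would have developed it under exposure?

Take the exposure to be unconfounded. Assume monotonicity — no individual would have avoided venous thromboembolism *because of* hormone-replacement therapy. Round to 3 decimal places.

p₁ = P(outcome | exposed) = 491/925 = 0.53081
p₀ = P(outcome | unexposed) = 567/1954 = 0.29017
Under exogeneity and monotonicity, PS = (p₁ − p₀) / (1 − p₀).
PS = (0.53081 − 0.29017) / (1 − 0.29017) = 0.24064 / 0.70983 ≈ 0.3390

PS ≈ 0.339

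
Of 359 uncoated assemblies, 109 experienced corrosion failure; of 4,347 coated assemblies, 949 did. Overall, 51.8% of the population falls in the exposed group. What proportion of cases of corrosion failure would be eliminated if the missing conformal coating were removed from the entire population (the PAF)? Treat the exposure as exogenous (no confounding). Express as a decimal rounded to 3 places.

p₁ = P(outcome | exposed) = 109/359 = 0.30362
p₀ = P(outcome | unexposed) = 949/4347 = 0.21831
Overall risk P(Y=1) = π·p₁ + (1−π)·p₀ = 0.518×0.30362 + 0.482×0.21831 = 0.2625.
Under exogeneity, PAF = [P(Y=1) − p₀] / P(Y=1).
PAF = (0.2625 − 0.21831) / 0.2625 ≈ 0.1683

PAF ≈ 0.168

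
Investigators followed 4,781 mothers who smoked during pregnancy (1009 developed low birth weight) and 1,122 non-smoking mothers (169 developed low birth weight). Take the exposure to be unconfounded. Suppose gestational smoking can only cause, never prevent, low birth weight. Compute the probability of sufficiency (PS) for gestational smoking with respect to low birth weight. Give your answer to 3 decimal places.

PS ≈ 0.071

p₁ = P(outcome | exposed) = 1009/4781 = 0.21104
p₀ = P(outcome | unexposed) = 169/1122 = 0.15062
Under exogeneity and monotonicity, PS = (p₁ − p₀) / (1 − p₀).
PS = (0.21104 − 0.15062) / (1 − 0.15062) = 0.06042 / 0.84938 ≈ 0.0711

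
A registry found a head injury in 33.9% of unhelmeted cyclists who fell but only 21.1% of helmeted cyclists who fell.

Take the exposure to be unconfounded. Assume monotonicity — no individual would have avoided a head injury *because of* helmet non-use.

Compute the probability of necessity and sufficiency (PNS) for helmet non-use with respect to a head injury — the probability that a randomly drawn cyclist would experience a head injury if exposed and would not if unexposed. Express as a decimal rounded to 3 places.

PNS ≈ 0.128

p₁ = 0.339, p₀ = 0.211.
Under exogeneity and monotonicity, PNS = p₁ − p₀.
PNS = 0.339 − 0.211 = 0.128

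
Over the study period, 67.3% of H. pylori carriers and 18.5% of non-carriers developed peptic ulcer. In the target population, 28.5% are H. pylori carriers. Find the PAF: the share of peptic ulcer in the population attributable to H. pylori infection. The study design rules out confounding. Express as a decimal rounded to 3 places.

PAF ≈ 0.429

p₁ = 0.673, p₀ = 0.185.
Overall risk P(Y=1) = π·p₁ + (1−π)·p₀ = 0.285×0.673 + 0.715×0.185 = 0.32408.
Under exogeneity, PAF = [P(Y=1) − p₀] / P(Y=1).
PAF = (0.32408 − 0.185) / 0.32408 ≈ 0.4292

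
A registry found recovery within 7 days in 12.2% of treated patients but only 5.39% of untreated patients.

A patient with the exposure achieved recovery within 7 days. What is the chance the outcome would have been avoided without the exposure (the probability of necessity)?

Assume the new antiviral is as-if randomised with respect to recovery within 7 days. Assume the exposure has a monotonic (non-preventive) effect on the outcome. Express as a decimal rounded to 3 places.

PN ≈ 0.558

p₁ = 0.122, p₀ = 0.0539.
Under exogeneity and monotonicity, PN = (p₁ − p₀) / p₁.
PN = (0.122 − 0.0539) / 0.122 = 0.0681 / 0.122 ≈ 0.5582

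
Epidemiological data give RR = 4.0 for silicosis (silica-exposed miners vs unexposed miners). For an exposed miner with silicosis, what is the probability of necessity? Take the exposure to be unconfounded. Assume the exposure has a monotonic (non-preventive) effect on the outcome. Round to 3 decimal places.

Under exogeneity and monotonicity, PN = (RR − 1) / RR = 1 − 1/RR.
PN = (4.0 − 1) / 4.0 = 3 / 4.0 ≈ 0.7500

PN ≈ 0.750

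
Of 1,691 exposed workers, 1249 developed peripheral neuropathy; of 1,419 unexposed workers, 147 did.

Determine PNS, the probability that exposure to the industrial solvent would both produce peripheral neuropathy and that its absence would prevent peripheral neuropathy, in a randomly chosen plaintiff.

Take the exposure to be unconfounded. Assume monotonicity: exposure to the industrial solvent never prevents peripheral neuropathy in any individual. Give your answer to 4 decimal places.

p₁ = P(outcome | exposed) = 1249/1691 = 0.73862
p₀ = P(outcome | unexposed) = 147/1419 = 0.10359
Under exogeneity and monotonicity, PNS = p₁ − p₀.
PNS = 0.73862 − 0.10359 = 0.63502

PNS ≈ 0.6350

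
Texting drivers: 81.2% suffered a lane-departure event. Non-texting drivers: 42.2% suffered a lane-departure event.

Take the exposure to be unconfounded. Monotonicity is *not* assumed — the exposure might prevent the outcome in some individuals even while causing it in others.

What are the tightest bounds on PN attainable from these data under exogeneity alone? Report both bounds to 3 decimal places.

p₁ = 0.812, p₀ = 0.422.
Under exogeneity alone the bounds on PN are max{0,(p₁−p₀)/p₁} ≤ PN ≤ min{1,(1−p₀)/p₁}.
  lower = (p₁ − p₀)/p₁ = 0.39 / 0.812 ≈ 0.4803
  upper = min{1, (1 − p₀)/p₁} = 0.578 / 0.812 ≈ 0.7118

0.480 ≤ PN ≤ 0.712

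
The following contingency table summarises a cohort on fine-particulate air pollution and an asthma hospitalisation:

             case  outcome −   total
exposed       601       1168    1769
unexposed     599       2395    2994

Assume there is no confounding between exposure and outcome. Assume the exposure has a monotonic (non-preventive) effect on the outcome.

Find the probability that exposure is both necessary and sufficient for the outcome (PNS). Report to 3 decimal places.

p₁ = P(outcome | exposed) = 601/1769 = 0.33974
p₀ = P(outcome | unexposed) = 599/2994 = 0.20007
Under exogeneity and monotonicity, PNS = p₁ − p₀.
PNS = 0.33974 − 0.20007 = 0.13967

PNS ≈ 0.140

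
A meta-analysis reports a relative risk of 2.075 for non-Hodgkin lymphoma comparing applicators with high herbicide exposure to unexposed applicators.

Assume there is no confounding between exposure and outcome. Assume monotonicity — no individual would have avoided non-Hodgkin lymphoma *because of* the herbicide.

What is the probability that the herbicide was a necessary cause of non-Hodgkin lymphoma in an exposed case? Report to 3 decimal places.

Under exogeneity and monotonicity, PN = (RR − 1) / RR = 1 − 1/RR.
PN = (2.075 − 1) / 2.075 = 1.075 / 2.075 ≈ 0.5181

PN ≈ 0.518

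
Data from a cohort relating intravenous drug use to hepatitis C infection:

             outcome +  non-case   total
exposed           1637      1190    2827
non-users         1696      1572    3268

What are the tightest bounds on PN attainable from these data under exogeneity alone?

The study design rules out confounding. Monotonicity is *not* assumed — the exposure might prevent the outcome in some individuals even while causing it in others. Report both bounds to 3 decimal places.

0.104 ≤ PN ≤ 0.831

p₁ = P(outcome | exposed) = 1637/2827 = 0.57906
p₀ = P(outcome | unexposed) = 1696/3268 = 0.51897
Under exogeneity alone the bounds on PN are max{0,(p₁−p₀)/p₁} ≤ PN ≤ min{1,(1−p₀)/p₁}.
  lower = (p₁ − p₀)/p₁ = 0.060087 / 0.57906 ≈ 0.1038
  upper = min{1, (1 − p₀)/p₁} = 0.48103 / 0.57906 ≈ 0.8307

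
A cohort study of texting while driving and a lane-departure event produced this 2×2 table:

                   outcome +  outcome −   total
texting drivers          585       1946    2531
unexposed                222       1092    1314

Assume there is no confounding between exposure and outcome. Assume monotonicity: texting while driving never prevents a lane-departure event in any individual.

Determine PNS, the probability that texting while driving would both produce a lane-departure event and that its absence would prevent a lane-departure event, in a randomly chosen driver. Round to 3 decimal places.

PNS ≈ 0.062

p₁ = P(outcome | exposed) = 585/2531 = 0.23113
p₀ = P(outcome | unexposed) = 222/1314 = 0.16895
Under exogeneity and monotonicity, PNS = p₁ − p₀.
PNS = 0.23113 − 0.16895 = 0.062184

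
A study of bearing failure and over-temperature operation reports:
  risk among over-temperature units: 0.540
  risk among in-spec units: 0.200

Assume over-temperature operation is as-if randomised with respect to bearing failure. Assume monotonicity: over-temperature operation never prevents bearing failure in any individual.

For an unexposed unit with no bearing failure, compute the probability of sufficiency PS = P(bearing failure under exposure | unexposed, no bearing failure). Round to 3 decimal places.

PS ≈ 0.425

Let p₁ = 0.54, p₀ = 0.2.
Under exogeneity and monotonicity, PS = (p₁ − p₀) / (1 − p₀).
PS = (0.54 − 0.2) / (1 − 0.2) = 0.34 / 0.8 ≈ 0.4250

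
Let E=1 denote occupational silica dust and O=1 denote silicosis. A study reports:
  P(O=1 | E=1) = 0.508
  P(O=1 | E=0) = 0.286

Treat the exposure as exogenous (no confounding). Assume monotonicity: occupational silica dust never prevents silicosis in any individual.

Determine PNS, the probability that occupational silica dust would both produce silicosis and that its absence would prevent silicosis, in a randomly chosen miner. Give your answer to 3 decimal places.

PNS ≈ 0.222

Let p₁ = 0.508, p₀ = 0.286.
Under exogeneity and monotonicity, PNS = p₁ − p₀.
PNS = 0.508 − 0.286 = 0.222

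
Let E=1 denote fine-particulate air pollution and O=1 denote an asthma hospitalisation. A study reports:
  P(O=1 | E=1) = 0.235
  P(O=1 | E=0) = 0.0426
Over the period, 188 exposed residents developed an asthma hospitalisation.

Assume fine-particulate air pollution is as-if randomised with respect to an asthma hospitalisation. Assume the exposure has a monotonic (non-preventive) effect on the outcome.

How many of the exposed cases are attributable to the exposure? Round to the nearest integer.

about 154 cases

Let p₁ = 0.235, p₀ = 0.0426.
PN = (p₁ − p₀)/p₁ = (0.235 − 0.0426) / 0.235 ≈ 0.81872.
Attributable cases ≈ PN × (exposed cases) = 0.81872 × 188 ≈ 153.92.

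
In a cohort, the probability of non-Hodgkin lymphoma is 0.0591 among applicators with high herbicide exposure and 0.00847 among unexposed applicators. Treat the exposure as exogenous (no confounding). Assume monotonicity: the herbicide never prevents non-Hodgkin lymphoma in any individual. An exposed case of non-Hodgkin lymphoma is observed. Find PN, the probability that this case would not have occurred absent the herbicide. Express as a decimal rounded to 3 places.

Let p₁ = 0.0591, p₀ = 0.00847.
Under exogeneity and monotonicity, PN = (p₁ − p₀) / p₁.
PN = (0.0591 − 0.00847) / 0.0591 = 0.05063 / 0.0591 ≈ 0.8567

PN ≈ 0.857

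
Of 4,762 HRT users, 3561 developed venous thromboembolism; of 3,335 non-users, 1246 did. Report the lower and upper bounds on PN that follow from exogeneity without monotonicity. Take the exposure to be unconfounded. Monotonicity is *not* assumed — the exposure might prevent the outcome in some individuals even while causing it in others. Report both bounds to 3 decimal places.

0.500 ≤ PN ≤ 0.838

p₁ = P(outcome | exposed) = 3561/4762 = 0.7478
p₀ = P(outcome | unexposed) = 1246/3335 = 0.37361
Under exogeneity alone the bounds on PN are max{0,(p₁−p₀)/p₁} ≤ PN ≤ min{1,(1−p₀)/p₁}.
  lower = (p₁ − p₀)/p₁ = 0.37418 / 0.7478 ≈ 0.5004
  upper = min{1, (1 − p₀)/p₁} = 0.62639 / 0.7478 ≈ 0.8376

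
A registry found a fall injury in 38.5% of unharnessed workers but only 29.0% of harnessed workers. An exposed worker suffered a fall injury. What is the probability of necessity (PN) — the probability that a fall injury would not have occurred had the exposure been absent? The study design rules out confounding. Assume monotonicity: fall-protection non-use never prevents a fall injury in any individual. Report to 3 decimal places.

PN ≈ 0.247

p₁ = 0.385, p₀ = 0.29.
Under exogeneity and monotonicity, PN = (p₁ − p₀) / p₁.
PN = (0.385 − 0.29) / 0.385 = 0.095 / 0.385 ≈ 0.2468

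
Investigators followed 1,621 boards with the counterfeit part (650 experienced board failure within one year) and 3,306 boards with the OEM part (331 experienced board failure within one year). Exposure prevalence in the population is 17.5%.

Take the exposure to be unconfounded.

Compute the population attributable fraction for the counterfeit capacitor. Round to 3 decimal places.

PAF ≈ 0.345

p₁ = P(outcome | exposed) = 650/1621 = 0.40099
p₀ = P(outcome | unexposed) = 331/3306 = 0.10012
Overall risk P(Y=1) = π·p₁ + (1−π)·p₀ = 0.175×0.40099 + 0.825×0.10012 = 0.15277.
Under exogeneity, PAF = [P(Y=1) − p₀] / P(Y=1).
PAF = (0.15277 − 0.10012) / 0.15277 ≈ 0.3446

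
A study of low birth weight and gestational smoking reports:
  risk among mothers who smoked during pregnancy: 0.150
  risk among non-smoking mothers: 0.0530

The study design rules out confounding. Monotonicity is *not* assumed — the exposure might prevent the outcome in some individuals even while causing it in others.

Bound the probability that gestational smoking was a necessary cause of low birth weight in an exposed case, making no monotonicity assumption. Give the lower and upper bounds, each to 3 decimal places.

0.647 ≤ PN ≤ 1.000

Let p₁ = 0.15, p₀ = 0.053.
Under exogeneity alone the bounds on PN are max{0,(p₁−p₀)/p₁} ≤ PN ≤ min{1,(1−p₀)/p₁}.
  lower = (p₁ − p₀)/p₁ = 0.097 / 0.15 ≈ 0.6467
  upper = min{1, (1 − p₀)/p₁} = 0.947 / 0.15 ≈ 6.3133 → capped at 1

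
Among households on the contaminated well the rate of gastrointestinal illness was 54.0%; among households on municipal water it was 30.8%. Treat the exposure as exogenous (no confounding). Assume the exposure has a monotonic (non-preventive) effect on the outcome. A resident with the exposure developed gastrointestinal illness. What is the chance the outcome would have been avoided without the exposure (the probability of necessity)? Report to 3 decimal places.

PN ≈ 0.430

p₁ = 0.54, p₀ = 0.308.
Under exogeneity and monotonicity, PN = (p₁ − p₀) / p₁.
PN = (0.54 − 0.308) / 0.54 = 0.232 / 0.54 ≈ 0.4296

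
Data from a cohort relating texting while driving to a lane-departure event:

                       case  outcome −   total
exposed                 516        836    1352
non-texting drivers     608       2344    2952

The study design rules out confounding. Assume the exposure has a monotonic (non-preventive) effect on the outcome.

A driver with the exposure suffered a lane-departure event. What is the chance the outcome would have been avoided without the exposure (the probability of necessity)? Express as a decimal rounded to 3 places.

PN ≈ 0.460

p₁ = P(outcome | exposed) = 516/1352 = 0.38166
p₀ = P(outcome | unexposed) = 608/2952 = 0.20596
Under exogeneity and monotonicity, PN = (p₁ − p₀) / p₁.
PN = (0.38166 − 0.20596) / 0.38166 = 0.17569 / 0.38166 ≈ 0.4603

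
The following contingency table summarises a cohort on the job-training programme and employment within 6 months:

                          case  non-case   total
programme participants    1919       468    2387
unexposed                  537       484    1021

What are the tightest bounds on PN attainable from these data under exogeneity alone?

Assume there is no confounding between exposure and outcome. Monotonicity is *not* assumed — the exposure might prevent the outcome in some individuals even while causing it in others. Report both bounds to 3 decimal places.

p₁ = P(outcome | exposed) = 1919/2387 = 0.80394
p₀ = P(outcome | unexposed) = 537/1021 = 0.52595
Under exogeneity alone the bounds on PN are max{0,(p₁−p₀)/p₁} ≤ PN ≤ min{1,(1−p₀)/p₁}.
  lower = (p₁ − p₀)/p₁ = 0.27798 / 0.80394 ≈ 0.3458
  upper = min{1, (1 − p₀)/p₁} = 0.47405 / 0.80394 ≈ 0.5897

0.346 ≤ PN ≤ 0.590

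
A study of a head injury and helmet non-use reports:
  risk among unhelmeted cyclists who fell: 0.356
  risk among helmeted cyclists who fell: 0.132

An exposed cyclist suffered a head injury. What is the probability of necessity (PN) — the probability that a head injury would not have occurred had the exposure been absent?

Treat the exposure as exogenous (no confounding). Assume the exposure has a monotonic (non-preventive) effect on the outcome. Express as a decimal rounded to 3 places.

Let p₁ = 0.356, p₀ = 0.132.
Under exogeneity and monotonicity, PN = (p₁ − p₀) / p₁.
PN = (0.356 − 0.132) / 0.356 = 0.224 / 0.356 ≈ 0.6292

PN ≈ 0.629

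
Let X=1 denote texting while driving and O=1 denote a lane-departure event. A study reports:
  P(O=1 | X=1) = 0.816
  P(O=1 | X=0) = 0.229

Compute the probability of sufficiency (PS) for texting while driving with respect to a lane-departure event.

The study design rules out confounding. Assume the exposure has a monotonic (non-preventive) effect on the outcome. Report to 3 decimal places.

Let p₁ = 0.816, p₀ = 0.229.
Under exogeneity and monotonicity, PS = (p₁ − p₀) / (1 − p₀).
PS = (0.816 − 0.229) / (1 − 0.229) = 0.587 / 0.771 ≈ 0.7613

PS ≈ 0.761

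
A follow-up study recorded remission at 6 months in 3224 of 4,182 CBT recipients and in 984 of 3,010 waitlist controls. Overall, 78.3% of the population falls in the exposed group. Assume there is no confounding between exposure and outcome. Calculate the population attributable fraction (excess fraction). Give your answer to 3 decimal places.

p₁ = P(outcome | exposed) = 3224/4182 = 0.77092
p₀ = P(outcome | unexposed) = 984/3010 = 0.32691
Overall risk P(Y=1) = π·p₁ + (1−π)·p₀ = 0.783×0.77092 + 0.217×0.32691 = 0.67457.
Under exogeneity, PAF = [P(Y=1) − p₀] / P(Y=1).
PAF = (0.67457 − 0.32691) / 0.67457 ≈ 0.5154

PAF ≈ 0.515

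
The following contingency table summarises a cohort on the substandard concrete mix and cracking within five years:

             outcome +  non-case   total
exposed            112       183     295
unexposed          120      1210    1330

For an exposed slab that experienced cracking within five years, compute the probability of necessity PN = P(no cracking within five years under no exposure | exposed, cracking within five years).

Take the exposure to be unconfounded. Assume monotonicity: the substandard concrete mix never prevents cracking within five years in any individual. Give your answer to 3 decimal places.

p₁ = P(outcome | exposed) = 112/295 = 0.37966
p₀ = P(outcome | unexposed) = 120/1330 = 0.090226
Under exogeneity and monotonicity, PN = (p₁ − p₀)/p₁.
PN = (0.37966 − 0.090226) / 0.37966 ≈ 0.7624

PN ≈ 0.762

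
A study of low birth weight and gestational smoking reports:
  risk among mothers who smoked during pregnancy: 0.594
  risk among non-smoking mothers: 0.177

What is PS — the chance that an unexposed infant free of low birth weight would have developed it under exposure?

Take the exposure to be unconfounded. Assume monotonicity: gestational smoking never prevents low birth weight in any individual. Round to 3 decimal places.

Let p₁ = 0.594, p₀ = 0.177.
Under exogeneity and monotonicity, PS = (p₁ − p₀) / (1 − p₀).
PS = (0.594 − 0.177) / (1 − 0.177) = 0.417 / 0.823 ≈ 0.5067

PS ≈ 0.507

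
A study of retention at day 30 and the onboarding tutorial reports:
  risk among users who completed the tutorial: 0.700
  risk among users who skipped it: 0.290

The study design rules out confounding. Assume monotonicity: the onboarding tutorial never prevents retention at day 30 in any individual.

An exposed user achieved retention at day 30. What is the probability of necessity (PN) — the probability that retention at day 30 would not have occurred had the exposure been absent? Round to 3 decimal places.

Let p₁ = 0.7, p₀ = 0.29.
Under exogeneity and monotonicity, PN = (p₁ − p₀) / p₁.
PN = (0.7 − 0.29) / 0.7 = 0.41 / 0.7 ≈ 0.5857

PN ≈ 0.586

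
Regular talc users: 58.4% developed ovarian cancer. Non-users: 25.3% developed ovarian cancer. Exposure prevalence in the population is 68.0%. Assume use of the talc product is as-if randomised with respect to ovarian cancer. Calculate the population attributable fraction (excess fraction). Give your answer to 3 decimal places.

p₁ = 0.584, p₀ = 0.253.
Overall risk P(Y=1) = π·p₁ + (1−π)·p₀ = 0.68×0.584 + 0.32×0.253 = 0.47808.
Under exogeneity, PAF = [P(Y=1) − p₀] / P(Y=1).
PAF = (0.47808 − 0.253) / 0.47808 ≈ 0.4708

PAF ≈ 0.471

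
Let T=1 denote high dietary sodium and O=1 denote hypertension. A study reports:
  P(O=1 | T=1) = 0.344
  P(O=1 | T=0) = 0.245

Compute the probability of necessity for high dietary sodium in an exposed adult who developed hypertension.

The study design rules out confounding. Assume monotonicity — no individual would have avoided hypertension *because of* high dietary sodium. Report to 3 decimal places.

Let p₁ = 0.344, p₀ = 0.245.
Under exogeneity and monotonicity, PN = (p₁ − p₀) / p₁.
PN = (0.344 − 0.245) / 0.344 = 0.099 / 0.344 ≈ 0.2878

PN ≈ 0.288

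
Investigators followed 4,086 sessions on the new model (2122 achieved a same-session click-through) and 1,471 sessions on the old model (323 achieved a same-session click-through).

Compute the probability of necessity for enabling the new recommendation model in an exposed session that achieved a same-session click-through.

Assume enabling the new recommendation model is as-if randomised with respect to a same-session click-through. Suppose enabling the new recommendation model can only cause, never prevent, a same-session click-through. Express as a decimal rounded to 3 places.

p₁ = P(outcome | exposed) = 2122/4086 = 0.51933
p₀ = P(outcome | unexposed) = 323/1471 = 0.21958
Under exogeneity and monotonicity, PN = (p₁ − p₀) / p₁.
PN = (0.51933 − 0.21958) / 0.51933 = 0.29976 / 0.51933 ≈ 0.5772

PN ≈ 0.577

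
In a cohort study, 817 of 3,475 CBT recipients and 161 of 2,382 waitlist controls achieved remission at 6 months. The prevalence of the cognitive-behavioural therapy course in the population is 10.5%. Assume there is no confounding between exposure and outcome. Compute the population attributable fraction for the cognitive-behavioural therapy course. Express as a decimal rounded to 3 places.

p₁ = P(outcome | exposed) = 817/3475 = 0.23511
p₀ = P(outcome | unexposed) = 161/2382 = 0.06759
Overall risk P(Y=1) = π·p₁ + (1−π)·p₀ = 0.105×0.23511 + 0.895×0.06759 = 0.08518.
Under exogeneity, PAF = [P(Y=1) − p₀] / P(Y=1).
PAF = (0.08518 − 0.06759) / 0.08518 ≈ 0.2065

PAF ≈ 0.206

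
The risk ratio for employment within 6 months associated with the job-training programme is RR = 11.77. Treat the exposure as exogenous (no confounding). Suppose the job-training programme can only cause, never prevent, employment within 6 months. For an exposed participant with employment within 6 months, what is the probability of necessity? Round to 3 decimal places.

PN ≈ 0.915

Under exogeneity and monotonicity, PN = (RR − 1) / RR = 1 − 1/RR.
PN = (11.77 − 1) / 11.77 = 10.77 / 11.77 ≈ 0.9150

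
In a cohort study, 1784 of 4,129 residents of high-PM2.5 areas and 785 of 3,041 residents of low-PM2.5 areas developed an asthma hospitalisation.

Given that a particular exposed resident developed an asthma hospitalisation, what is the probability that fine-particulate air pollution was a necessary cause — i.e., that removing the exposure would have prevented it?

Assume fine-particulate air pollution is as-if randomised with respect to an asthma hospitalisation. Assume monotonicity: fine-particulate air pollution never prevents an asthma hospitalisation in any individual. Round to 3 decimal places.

p₁ = P(outcome | exposed) = 1784/4129 = 0.43207
p₀ = P(outcome | unexposed) = 785/3041 = 0.25814
Under exogeneity and monotonicity, PN = (p₁ − p₀) / p₁.
PN = (0.43207 − 0.25814) / 0.43207 = 0.17393 / 0.43207 ≈ 0.4025

PN ≈ 0.403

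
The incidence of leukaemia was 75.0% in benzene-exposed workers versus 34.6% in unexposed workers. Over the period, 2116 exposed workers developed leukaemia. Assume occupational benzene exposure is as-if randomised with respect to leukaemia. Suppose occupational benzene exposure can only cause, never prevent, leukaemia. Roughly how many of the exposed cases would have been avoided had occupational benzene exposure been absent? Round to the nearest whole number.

p₁ = 0.75, p₀ = 0.346.
PN = (p₁ − p₀)/p₁ = (0.75 − 0.346) / 0.75 ≈ 0.53867.
Attributable cases ≈ PN × (exposed cases) = 0.53867 × 2116 ≈ 1139.82.

about 1140 cases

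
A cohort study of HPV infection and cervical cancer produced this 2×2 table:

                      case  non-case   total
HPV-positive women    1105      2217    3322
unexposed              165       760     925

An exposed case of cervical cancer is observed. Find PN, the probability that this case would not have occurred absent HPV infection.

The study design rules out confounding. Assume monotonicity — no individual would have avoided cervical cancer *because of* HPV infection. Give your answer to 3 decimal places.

p₁ = P(outcome | exposed) = 1105/3322 = 0.33263
p₀ = P(outcome | unexposed) = 165/925 = 0.17838
Under exogeneity and monotonicity, PN = (p₁ − p₀)/p₁.
PN = (0.33263 − 0.17838) / 0.33263 ≈ 0.4637

PN ≈ 0.464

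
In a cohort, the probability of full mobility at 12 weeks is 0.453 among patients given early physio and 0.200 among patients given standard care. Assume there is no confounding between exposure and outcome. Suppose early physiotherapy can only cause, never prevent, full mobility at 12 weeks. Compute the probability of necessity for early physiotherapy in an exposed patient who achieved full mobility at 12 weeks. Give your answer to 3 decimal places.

PN ≈ 0.558

Let p₁ = 0.453, p₀ = 0.2.
Under exogeneity and monotonicity, PN = (p₁ − p₀) / p₁.
PN = (0.453 − 0.2) / 0.453 = 0.253 / 0.453 ≈ 0.5585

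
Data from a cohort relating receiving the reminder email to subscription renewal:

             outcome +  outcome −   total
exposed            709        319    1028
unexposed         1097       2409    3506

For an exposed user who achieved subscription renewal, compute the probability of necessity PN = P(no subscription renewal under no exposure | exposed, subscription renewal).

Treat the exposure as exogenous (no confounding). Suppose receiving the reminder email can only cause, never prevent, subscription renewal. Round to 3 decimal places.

p₁ = P(outcome | exposed) = 709/1028 = 0.68969
p₀ = P(outcome | unexposed) = 1097/3506 = 0.31289
Under exogeneity and monotonicity, PN = (p₁ − p₀) / p₁.
PN = (0.68969 − 0.31289) / 0.68969 = 0.3768 / 0.68969 ≈ 0.5463

PN ≈ 0.546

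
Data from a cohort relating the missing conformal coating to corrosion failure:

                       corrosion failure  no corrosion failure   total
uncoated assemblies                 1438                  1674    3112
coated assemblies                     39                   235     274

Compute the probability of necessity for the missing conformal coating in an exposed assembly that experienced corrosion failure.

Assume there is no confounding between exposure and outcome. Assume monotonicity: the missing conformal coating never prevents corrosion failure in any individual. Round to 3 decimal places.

p₁ = P(outcome | exposed) = 1438/3112 = 0.46208
p₀ = P(outcome | unexposed) = 39/274 = 0.14234
Under exogeneity and monotonicity, PN = (p₁ − p₀) / p₁.
PN = (0.46208 − 0.14234) / 0.46208 = 0.31975 / 0.46208 ≈ 0.6920

PN ≈ 0.692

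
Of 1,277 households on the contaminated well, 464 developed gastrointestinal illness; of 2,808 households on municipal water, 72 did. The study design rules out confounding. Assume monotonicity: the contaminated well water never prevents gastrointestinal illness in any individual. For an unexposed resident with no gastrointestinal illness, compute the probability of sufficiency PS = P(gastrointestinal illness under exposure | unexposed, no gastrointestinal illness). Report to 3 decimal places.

p₁ = P(outcome | exposed) = 464/1277 = 0.36335
p₀ = P(outcome | unexposed) = 72/2808 = 0.025641
Under exogeneity and monotonicity, PS = (p₁ − p₀) / (1 − p₀).
PS = (0.36335 − 0.025641) / (1 − 0.025641) = 0.33771 / 0.97436 ≈ 0.3466

PS ≈ 0.347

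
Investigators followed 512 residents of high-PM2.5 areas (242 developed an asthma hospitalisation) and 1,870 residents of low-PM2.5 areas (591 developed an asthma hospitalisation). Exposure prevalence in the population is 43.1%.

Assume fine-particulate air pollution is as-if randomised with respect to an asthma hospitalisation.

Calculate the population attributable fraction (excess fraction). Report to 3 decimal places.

PAF ≈ 0.176

p₁ = P(outcome | exposed) = 242/512 = 0.47266
p₀ = P(outcome | unexposed) = 591/1870 = 0.31604
Overall risk P(Y=1) = π·p₁ + (1−π)·p₀ = 0.431×0.47266 + 0.569×0.31604 = 0.38354.
Under exogeneity, PAF = [P(Y=1) − p₀] / P(Y=1).
PAF = (0.38354 − 0.31604) / 0.38354 ≈ 0.1760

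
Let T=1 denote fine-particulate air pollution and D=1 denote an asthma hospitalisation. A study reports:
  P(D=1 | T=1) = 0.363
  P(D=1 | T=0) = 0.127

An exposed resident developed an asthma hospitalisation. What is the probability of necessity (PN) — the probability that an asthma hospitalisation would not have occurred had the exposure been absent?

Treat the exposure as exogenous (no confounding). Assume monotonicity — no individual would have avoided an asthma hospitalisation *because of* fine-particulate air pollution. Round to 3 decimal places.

Let p₁ = 0.363, p₀ = 0.127.
Under exogeneity and monotonicity, PN = (p₁ − p₀) / p₁.
PN = (0.363 − 0.127) / 0.363 = 0.236 / 0.363 ≈ 0.6501

PN ≈ 0.650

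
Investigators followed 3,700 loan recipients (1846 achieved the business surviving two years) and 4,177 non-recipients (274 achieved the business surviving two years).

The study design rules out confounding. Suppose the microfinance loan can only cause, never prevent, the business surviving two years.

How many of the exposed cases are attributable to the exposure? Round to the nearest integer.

p₁ = P(outcome | exposed) = 1846/3700 = 0.49892
p₀ = P(outcome | unexposed) = 274/4177 = 0.065597
PN = (p₁ − p₀)/p₁ = (0.49892 − 0.065597) / 0.49892 ≈ 0.86852.
Attributable cases ≈ PN × (exposed cases) = 0.86852 × 1846 ≈ 1603.29.

about 1603 cases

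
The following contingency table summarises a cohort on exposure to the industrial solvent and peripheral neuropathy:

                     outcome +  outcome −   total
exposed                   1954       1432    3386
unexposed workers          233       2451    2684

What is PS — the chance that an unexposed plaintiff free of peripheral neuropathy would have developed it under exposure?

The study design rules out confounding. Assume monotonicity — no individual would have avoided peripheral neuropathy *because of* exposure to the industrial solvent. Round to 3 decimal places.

p₁ = P(outcome | exposed) = 1954/3386 = 0.57708
p₀ = P(outcome | unexposed) = 233/2684 = 0.086811
Under exogeneity and monotonicity, PS = (p₁ − p₀) / (1 − p₀).
PS = (0.57708 − 0.086811) / (1 − 0.086811) = 0.49027 / 0.91319 ≈ 0.5369

PS ≈ 0.537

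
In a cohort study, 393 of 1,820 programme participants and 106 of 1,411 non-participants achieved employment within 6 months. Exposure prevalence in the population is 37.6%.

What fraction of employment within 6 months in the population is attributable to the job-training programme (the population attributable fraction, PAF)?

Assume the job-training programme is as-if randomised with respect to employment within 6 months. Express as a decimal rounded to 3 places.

PAF ≈ 0.413

p₁ = P(outcome | exposed) = 393/1820 = 0.21593
p₀ = P(outcome | unexposed) = 106/1411 = 0.075124
Overall risk P(Y=1) = π·p₁ + (1−π)·p₀ = 0.376×0.21593 + 0.624×0.075124 = 0.12807.
Under exogeneity, PAF = [P(Y=1) − p₀] / P(Y=1).
PAF = (0.12807 − 0.075124) / 0.12807 ≈ 0.4134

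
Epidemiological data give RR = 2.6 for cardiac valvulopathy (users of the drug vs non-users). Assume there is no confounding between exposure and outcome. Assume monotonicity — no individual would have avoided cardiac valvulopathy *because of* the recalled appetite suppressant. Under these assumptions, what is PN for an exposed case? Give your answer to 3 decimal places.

Under exogeneity and monotonicity, PN = (RR − 1) / RR = 1 − 1/RR.
PN = (2.6 − 1) / 2.6 = 1.6 / 2.6 ≈ 0.6154

PN ≈ 0.615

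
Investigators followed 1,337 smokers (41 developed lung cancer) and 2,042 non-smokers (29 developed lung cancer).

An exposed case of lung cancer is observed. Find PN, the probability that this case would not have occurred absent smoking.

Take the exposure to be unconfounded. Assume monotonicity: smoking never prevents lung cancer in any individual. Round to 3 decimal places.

PN ≈ 0.537

p₁ = P(outcome | exposed) = 41/1337 = 0.030666
p₀ = P(outcome | unexposed) = 29/2042 = 0.014202
Under exogeneity and monotonicity, PN = (p₁ − p₀) / p₁.
PN = (0.030666 − 0.014202) / 0.030666 = 0.016464 / 0.030666 ≈ 0.5369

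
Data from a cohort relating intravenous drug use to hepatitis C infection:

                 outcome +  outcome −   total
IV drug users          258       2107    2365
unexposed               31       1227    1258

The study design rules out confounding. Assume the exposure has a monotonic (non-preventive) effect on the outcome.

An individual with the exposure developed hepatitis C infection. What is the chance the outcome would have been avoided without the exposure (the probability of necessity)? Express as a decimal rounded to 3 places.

p₁ = P(outcome | exposed) = 258/2365 = 0.10909
p₀ = P(outcome | unexposed) = 31/1258 = 0.024642
Under exogeneity and monotonicity, PN = (p₁ − p₀) / p₁.
PN = (0.10909 − 0.024642) / 0.10909 = 0.084449 / 0.10909 ≈ 0.7741

PN ≈ 0.774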